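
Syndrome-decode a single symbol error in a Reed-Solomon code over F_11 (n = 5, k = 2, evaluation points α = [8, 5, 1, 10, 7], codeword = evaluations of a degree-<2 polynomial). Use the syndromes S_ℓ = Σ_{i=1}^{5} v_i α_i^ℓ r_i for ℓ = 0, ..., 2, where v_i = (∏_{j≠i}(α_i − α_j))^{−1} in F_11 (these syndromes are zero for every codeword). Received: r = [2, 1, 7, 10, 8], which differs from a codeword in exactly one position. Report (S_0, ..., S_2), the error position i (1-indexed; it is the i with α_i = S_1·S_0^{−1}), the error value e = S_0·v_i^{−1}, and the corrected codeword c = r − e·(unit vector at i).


S = (7, 5, 2), error at position 5, error magnitude e = 10, c = [2, 1, 7, 10, 9].

Step 1: column multipliers v_i = (∏_{j≠i}(α_i − α_j))^{−1} mod 11.
  i = 1 (α = 8): (8−5)(8−1)(8−10)(8−7) = 3·7·(−2)·1 = −42 ≡ 2, so v_1 = 2^{−1} = 6 (mod 11).
  i = 2 (α = 5): (5−8)(5−1)(5−10)(5−7) = (−3)·4·(−5)·(−2) = −120 ≡ 1, so v_2 = 1^{−1} = 1 (mod 11).
  i = 3 (α = 1): (1−8)(1−5)(1−10)(1−7) = (−7)·(−4)·(−9)·(−6) = 1512 ≡ 5, so v_3 = 5^{−1} = 9 (mod 11).
  i = 4 (α = 10): (10−8)(10−5)(10−1)(10−7) = 2·5·9·3 = 270 ≡ 6, so v_4 = 6^{−1} = 2 (mod 11).
  i = 5 (α = 7): (7−8)(7−5)(7−1)(7−10) = (−1)·2·6·(−3) = 36 ≡ 3, so v_5 = 3^{−1} = 4 (mod 11).
  v = [6, 1, 9, 2, 4].
Step 2: syndromes of r = [2, 1, 7, 10, 8] (all sums mod 11).
  S_0 = Σ v_i r_i = 6·2 + 1·1 + 9·7 + 2·10 + 4·8 = 128 ≡ 7.
  S_1 = Σ v_i α_i r_i = 6·8·2 + 1·5·1 + 9·1·7 + 2·10·10 + 4·7·8 = 588 ≡ 5.
  α_i^2 mod 11 = [9, 3, 1, 1, 5].
  S_2 = Σ v_i α_i^2 r_i = 6·9·2 + 1·3·1 + 9·1·7 + 2·1·10 + 4·5·8 = 354 ≡ 2.
  S = (7, 5, 2) ≠ 0, so r is not a codeword (an error is present).
Step 3: locate the error. For a single error e at position i, S_ℓ = v_i·e·α_i^ℓ, so α_err = S_1/S_0.
  S_0^{−1} = 7^{−1} = 8 (mod 11), so α_err = 5·8 = 40 ≡ 7 = α_5. Error position i = 5.
  Consistency check: S_2/S_1 = 2·9 = 18 ≡ 7 = α_err ✓ (single-error assumption holds).
Step 4: error magnitude e = S_0/v_5 = S_0·∏_{j≠5}(α_5 − α_j) = 7·3 = 21 ≡ 10 (mod 11).
Step 5: correct position 5: c_5 = r_5 − e = 8 − 10 ≡ 9 (mod 11). Hence c = [2, 1, 7, 10, 9].
  Check: interpolating c through the α_i gives m(x) = 3 + 4·x (degree < 2) with m(α_i) = c_i for every i, so c is indeed a codeword.


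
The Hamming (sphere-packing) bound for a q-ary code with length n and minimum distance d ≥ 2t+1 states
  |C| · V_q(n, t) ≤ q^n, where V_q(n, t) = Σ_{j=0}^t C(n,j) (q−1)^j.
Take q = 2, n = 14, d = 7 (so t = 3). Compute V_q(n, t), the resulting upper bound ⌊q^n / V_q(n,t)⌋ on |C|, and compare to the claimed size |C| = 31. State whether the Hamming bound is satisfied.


V_q(n, t) = 470, q^n = 16384, Hamming bound = 34, |C| = 31 ≤ bound (satisfied).

Step 1: Compute V_q(n, t) = Σ_{j=0}^3 C(n, j) (q−1)^j.
  j = 0: C(14,0)·(1)^0 = 1·1 = 1.
  j = 1: C(14,1)·(1)^1 = 14·1 = 14.
  j = 2: C(14,2)·(1)^2 = 91·1 = 91.
  j = 3: C(14,3)·(1)^3 = 364·1 = 364.
  V_q(n, t) = 1 + 14 + 91 + 364 = 470.
Step 2: q^n = 2^14 = 16384.
Step 3: Hamming bound ⌊q^n / V_q(n,t)⌋ = ⌊16384/470⌋ = 34.
Step 4: Compare |C| = 31 to 34: satisfied.
The claimed |C| lies below the Hamming bound.


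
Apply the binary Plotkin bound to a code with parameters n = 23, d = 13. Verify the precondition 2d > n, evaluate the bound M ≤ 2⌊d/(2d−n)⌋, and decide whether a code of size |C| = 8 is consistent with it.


Plotkin bound M ≤ 8; given |C| = 8 ≤ bound (satisfied).

Check applicability: 2d = 26, n = 23.
2d − n = 3 > 0, so Plotkin applies.
Compute d/(2d−n) = 13/3 ≈ 4.3333.
⌊d/(2d−n)⌋ = 4.
Plotkin bound: M ≤ 2·4 = 8.
Given |C| = 8, check: satisfied.
This |C| is at the Plotkin bound.


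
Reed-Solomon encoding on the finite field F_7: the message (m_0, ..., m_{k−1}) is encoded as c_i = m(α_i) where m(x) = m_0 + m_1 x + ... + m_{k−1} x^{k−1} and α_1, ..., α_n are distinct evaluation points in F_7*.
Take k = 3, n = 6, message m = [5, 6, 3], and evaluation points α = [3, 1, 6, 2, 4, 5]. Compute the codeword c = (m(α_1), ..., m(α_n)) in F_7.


c = [1, 0, 2, 1, 0, 5]

Message polynomial: m(x) = 5 + 6·x + 3·x^2 (mod 7).
For each evaluation point α_i, compute m(α_i) mod 7:
  α_1 = 3: Horner steps 3 → 1 → 1, so m(3) = 1.
  α_2 = 1: Horner steps 3 → 2 → 0, so m(1) = 0.
  α_3 = 6: Horner steps 3 → 3 → 2, so m(6) = 2.
  α_4 = 2: Horner steps 3 → 5 → 1, so m(2) = 1.
  α_5 = 4: Horner steps 3 → 4 → 0, so m(4) = 0.
  α_6 = 5: Horner steps 3 → 0 → 5, so m(5) = 5.
Codeword c = [1, 0, 2, 1, 0, 5] ∈ F_7^6.


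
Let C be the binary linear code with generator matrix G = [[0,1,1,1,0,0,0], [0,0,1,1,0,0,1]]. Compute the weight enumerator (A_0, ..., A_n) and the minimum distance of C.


Weight distribution: A_0 = 1, A_2 = 1, A_3 = 2. Minimum distance d = 2.

Enumerate all 2^2 = 4 messages m ∈ F_2^2.
For each, compute codeword c = mG in F_2^7, then tally its weight.
  m = 00 → c = 0000000, weight = 0.
  m = 10 → c = 0111000, weight = 3.
  m = 01 → c = 0011001, weight = 3.
  m = 11 → c = 0100001, weight = 2.
Tally weights:
  weight 0: 1 codewords.
  weight 2: 1 codewords.
  weight 3: 2 codewords.
Minimum distance d = smallest w > 0 with A_w > 0 = 2.
Sanity: Σ A_w = 4 = 2^2 = 4 ✓.


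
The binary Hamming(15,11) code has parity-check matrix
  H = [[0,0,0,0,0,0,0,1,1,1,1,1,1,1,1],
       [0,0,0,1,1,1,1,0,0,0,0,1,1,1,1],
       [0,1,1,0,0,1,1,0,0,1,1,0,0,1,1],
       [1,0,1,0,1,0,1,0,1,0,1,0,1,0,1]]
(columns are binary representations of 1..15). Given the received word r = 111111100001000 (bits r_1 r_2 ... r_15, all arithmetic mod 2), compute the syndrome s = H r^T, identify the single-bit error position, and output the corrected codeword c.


s = (1, 1, 0, 0)^T, error position = 12, corrected codeword c = 111111100000000

Compute s = H r^T mod 2 one row at a time:
  s_1 = 0 + 0 + 0 + 0 + 1 + 0 + 0 + 0 = 1 ≡ 1 (mod 2).
  s_2 = 1 + 1 + 1 + 1 + 1 + 0 + 0 + 0 = 5 ≡ 1 (mod 2).
  s_3 = 1 + 1 + 1 + 1 + 0 + 0 + 0 + 0 = 4 ≡ 0 (mod 2).
  s_4 = 1 + 1 + 1 + 1 + 0 + 0 + 0 + 0 = 4 ≡ 0 (mod 2).
s = (1, 1, 0, 0)^T — this equals column 12 of H (binary 1100), so error is at position 12.
Correct: flip bit 12 of r = 111111100001000 to get c = 111111100000000.


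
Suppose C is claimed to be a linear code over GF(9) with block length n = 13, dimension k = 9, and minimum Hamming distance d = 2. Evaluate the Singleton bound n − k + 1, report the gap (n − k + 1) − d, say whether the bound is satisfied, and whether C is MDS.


Singleton RHS = n − k + 1 = 5, slack = 3, bound satisfied, not MDS.

Singleton bound: d ≤ n − k + 1.
Here n = 13, k = 9, so n − k + 1 = 5.
Given d = 2, check d ≤ 5: YES.
Slack = (n − k + 1) − d = 3.
The code is NOT MDS (slack = 3 > 0).
Description: the claimed parameters are [13, 9, 2]_9; such a code would be non-MDS.


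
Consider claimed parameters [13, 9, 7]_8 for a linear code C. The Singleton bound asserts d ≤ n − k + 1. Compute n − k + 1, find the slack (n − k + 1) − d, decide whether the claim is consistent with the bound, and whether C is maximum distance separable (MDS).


Singleton RHS = n − k + 1 = 5, slack = -2, bound violated (no such code; not MDS).

Singleton bound: d ≤ n − k + 1.
Here n = 13, k = 9, so n − k + 1 = 5.
Given d = 7, check d ≤ 5: NO.
Slack = (n − k + 1) − d = -2.
The slack is negative: d = 7 exceeds n − k + 1 = 5 by 2, so the Singleton bound is violated and no linear [13, 9, 7]_8 code can exist. In particular it is not MDS (MDS requires d = n − k + 1 exactly).
Description: the claimed parameters are [13, 9, 7]_8; such a code would be impossible (violates the Singleton bound).


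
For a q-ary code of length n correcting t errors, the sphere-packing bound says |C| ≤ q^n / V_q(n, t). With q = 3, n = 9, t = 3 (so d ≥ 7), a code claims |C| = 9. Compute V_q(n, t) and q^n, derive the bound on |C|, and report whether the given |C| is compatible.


V_q(n, t) = 835, q^n = 19683, Hamming bound = 23, |C| = 9 ≤ bound (satisfied).

Step 1: Compute V_q(n, t) = Σ_{j=0}^3 C(n, j) (q−1)^j.
  j = 0: C(9,0)·(2)^0 = 1·1 = 1.
  j = 1: C(9,1)·(2)^1 = 9·2 = 18.
  j = 2: C(9,2)·(2)^2 = 36·4 = 144.
  j = 3: C(9,3)·(2)^3 = 84·8 = 672.
  V_q(n, t) = 1 + 18 + 144 + 672 = 835.
Step 2: q^n = 3^9 = 19683.
Step 3: Hamming bound ⌊q^n / V_q(n,t)⌋ = ⌊19683/835⌋ = 23.
Step 4: Compare |C| = 9 to 23: satisfied.
The claimed |C| lies below the Hamming bound.


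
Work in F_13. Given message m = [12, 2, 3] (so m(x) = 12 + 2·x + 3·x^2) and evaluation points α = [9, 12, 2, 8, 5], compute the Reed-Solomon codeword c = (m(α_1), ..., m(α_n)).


c = [0, 0, 2, 12, 6]

Message polynomial: m(x) = 12 + 2·x + 3·x^2 (mod 13).
For each evaluation point α_i, compute m(α_i) mod 13:
  α_1 = 9: Horner steps 3 → 3 → 0, so m(9) = 0.
  α_2 = 12: Horner steps 3 → 12 → 0, so m(12) = 0.
  α_3 = 2: Horner steps 3 → 8 → 2, so m(2) = 2.
  α_4 = 8: Horner steps 3 → 0 → 12, so m(8) = 12.
  α_5 = 5: Horner steps 3 → 4 → 6, so m(5) = 6.
Codeword c = [0, 0, 2, 12, 6] ∈ F_13^5.


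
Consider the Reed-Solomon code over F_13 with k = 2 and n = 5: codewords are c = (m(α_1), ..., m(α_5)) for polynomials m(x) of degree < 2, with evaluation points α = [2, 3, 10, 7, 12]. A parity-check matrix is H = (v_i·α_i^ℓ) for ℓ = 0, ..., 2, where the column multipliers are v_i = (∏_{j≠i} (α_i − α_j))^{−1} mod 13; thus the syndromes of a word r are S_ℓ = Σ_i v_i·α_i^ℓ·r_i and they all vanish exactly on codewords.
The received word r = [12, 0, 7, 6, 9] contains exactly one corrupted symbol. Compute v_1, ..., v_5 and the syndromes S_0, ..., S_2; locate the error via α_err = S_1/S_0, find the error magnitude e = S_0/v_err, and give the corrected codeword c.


S = (2, 1, 7), error at position 4, error magnitude e = 2, c = [12, 0, 7, 4, 9].

Step 1: column multipliers v_i = (∏_{j≠i}(α_i − α_j))^{−1} mod 13.
  i = 1 (α = 2): (2−3)(2−10)(2−7)(2−12) = (−1)·(−8)·(−5)·(−10) = 400 ≡ 10, so v_1 = 10^{−1} = 4 (mod 13).
  i = 2 (α = 3): (3−2)(3−10)(3−7)(3−12) = 1·(−7)·(−4)·(−9) = −252 ≡ 8, so v_2 = 8^{−1} = 5 (mod 13).
  i = 3 (α = 10): (10−2)(10−3)(10−7)(10−12) = 8·7·3·(−2) = −336 ≡ 2, so v_3 = 2^{−1} = 7 (mod 13).
  i = 4 (α = 7): (7−2)(7−3)(7−10)(7−12) = 5·4·(−3)·(−5) = 300 ≡ 1, so v_4 = 1^{−1} = 1 (mod 13).
  i = 5 (α = 12): (12−2)(12−3)(12−10)(12−7) = 10·9·2·5 = 900 ≡ 3, so v_5 = 3^{−1} = 9 (mod 13).
  v = [4, 5, 7, 1, 9].
Step 2: syndromes of r = [12, 0, 7, 6, 9] (all sums mod 13).
  S_0 = Σ v_i r_i = 4·12 + 5·0 + 7·7 + 1·6 + 9·9 = 184 ≡ 2.
  S_1 = Σ v_i α_i r_i = 4·2·12 + 5·3·0 + 7·10·7 + 1·7·6 + 9·12·9 = 1600 ≡ 1.
  α_i^2 mod 13 = [4, 9, 9, 10, 1].
  S_2 = Σ v_i α_i^2 r_i = 4·4·12 + 5·9·0 + 7·9·7 + 1·10·6 + 9·1·9 = 774 ≡ 7.
  S = (2, 1, 7) ≠ 0, so r is not a codeword (an error is present).
Step 3: locate the error. For a single error e at position i, S_ℓ = v_i·e·α_i^ℓ, so α_err = S_1/S_0.
  S_0^{−1} = 2^{−1} = 7 (mod 13), so α_err = 1·7 = 7 ≡ 7 = α_4. Error position i = 4.
  Consistency check: S_2/S_1 = 7·1 = 7 ≡ 7 = α_err ✓ (single-error assumption holds).
Step 4: error magnitude e = S_0/v_4 = S_0·∏_{j≠4}(α_4 − α_j) = 2·1 = 2 ≡ 2 (mod 13).
Step 5: correct position 4: c_4 = r_4 − e = 6 − 2 ≡ 4 (mod 13). Hence c = [12, 0, 7, 4, 9].
  Check: interpolating c through the α_i gives m(x) = 10 + 1·x (degree < 2) with m(α_i) = c_i for every i, so c is indeed a codeword.


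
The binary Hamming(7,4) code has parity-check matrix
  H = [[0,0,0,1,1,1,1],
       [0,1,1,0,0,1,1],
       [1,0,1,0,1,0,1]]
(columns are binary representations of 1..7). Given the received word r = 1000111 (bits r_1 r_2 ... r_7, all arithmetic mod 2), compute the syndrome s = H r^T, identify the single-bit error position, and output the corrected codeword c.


s = (1, 0, 1)^T, error position = 5, corrected codeword c = 1000011

Compute s = H r^T mod 2 one row at a time:
  s_1 = 0 + 1 + 1 + 1 = 3 ≡ 1 (mod 2).
  s_2 = 0 + 0 + 1 + 1 = 2 ≡ 0 (mod 2).
  s_3 = 1 + 0 + 1 + 1 = 3 ≡ 1 (mod 2).
s = (1, 0, 1)^T — this equals column 5 of H (binary 101), so error is at position 5.
Correct: flip bit 5 of r = 1000111 to get c = 1000011.


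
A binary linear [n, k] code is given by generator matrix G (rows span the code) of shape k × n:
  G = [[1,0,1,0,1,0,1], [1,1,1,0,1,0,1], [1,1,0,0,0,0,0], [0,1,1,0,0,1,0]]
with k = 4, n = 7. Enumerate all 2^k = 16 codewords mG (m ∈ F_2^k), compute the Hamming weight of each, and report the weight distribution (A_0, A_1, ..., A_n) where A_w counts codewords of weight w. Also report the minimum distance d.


Weight distribution: A_0 = 1, A_1 = 2, A_2 = 2, A_3 = 4, A_4 = 5, A_5 = 2. Minimum distance d = 1.

Enumerate all 2^4 = 16 messages m ∈ F_2^4.
For each, compute codeword c = mG in F_2^7, then tally its weight.
  m = 0000 → c = 0000000, weight = 0.
  m = 1000 → c = 1010101, weight = 4.
  m = 0100 → c = 1110101, weight = 5.
  m = 1100 → c = 0100000, weight = 1.
  m = 0010 → c = 1100000, weight = 2.
  m = 1010 → c = 0110101, weight = 4.
  m = 0110 → c = 0010101, weight = 3.
  m = 1110 → c = 1000000, weight = 1.
  m = 0001 → c = 0110010, weight = 3.
  m = 1001 → c = 1100111, weight = 5.
  m = 0101 → c = 1000111, weight = 4.
  m = 1101 → c = 0010010, weight = 2.
  m = 0011 → c = 1010010, weight = 3.
  m = 1011 → c = 0000111, weight = 3.
  m = 0111 → c = 0100111, weight = 4.
  m = 1111 → c = 1110010, weight = 4.
Tally weights:
  weight 0: 1 codewords.
  weight 1: 2 codewords.
  weight 2: 2 codewords.
  weight 3: 4 codewords.
  weight 4: 5 codewords.
  weight 5: 2 codewords.
Minimum distance d = smallest w > 0 with A_w > 0 = 1.
Sanity: Σ A_w = 16 = 2^4 = 16 ✓.


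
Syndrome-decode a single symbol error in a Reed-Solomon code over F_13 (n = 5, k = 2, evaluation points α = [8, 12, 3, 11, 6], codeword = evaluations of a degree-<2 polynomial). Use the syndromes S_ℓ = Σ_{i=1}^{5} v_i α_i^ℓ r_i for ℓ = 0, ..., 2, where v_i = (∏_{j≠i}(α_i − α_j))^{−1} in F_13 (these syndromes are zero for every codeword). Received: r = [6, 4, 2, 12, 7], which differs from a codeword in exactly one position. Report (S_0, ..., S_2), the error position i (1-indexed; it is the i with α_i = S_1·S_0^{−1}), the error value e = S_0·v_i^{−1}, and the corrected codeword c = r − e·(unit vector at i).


S = (4, 5, 3), error at position 4, error magnitude e = 1, c = [6, 4, 2, 11, 7].

Step 1: column multipliers v_i = (∏_{j≠i}(α_i − α_j))^{−1} mod 13.
  i = 1 (α = 8): (8−12)(8−3)(8−11)(8−6) = (−4)·5·(−3)·2 = 120 ≡ 3, so v_1 = 3^{−1} = 9 (mod 13).
  i = 2 (α = 12): (12−8)(12−3)(12−11)(12−6) = 4·9·1·6 = 216 ≡ 8, so v_2 = 8^{−1} = 5 (mod 13).
  i = 3 (α = 3): (3−8)(3−12)(3−11)(3−6) = (−5)·(−9)·(−8)·(−3) = 1080 ≡ 1, so v_3 = 1^{−1} = 1 (mod 13).
  i = 4 (α = 11): (11−8)(11−12)(11−3)(11−6) = 3·(−1)·8·5 = −120 ≡ 10, so v_4 = 10^{−1} = 4 (mod 13).
  i = 5 (α = 6): (6−8)(6−12)(6−3)(6−11) = (−2)·(−6)·3·(−5) = −180 ≡ 2, so v_5 = 2^{−1} = 7 (mod 13).
  v = [9, 5, 1, 4, 7].
Step 2: syndromes of r = [6, 4, 2, 12, 7] (all sums mod 13).
  S_0 = Σ v_i r_i = 9·6 + 5·4 + 1·2 + 4·12 + 7·7 = 173 ≡ 4.
  S_1 = Σ v_i α_i r_i = 9·8·6 + 5·12·4 + 1·3·2 + 4·11·12 + 7·6·7 = 1500 ≡ 5.
  α_i^2 mod 13 = [12, 1, 9, 4, 10].
  S_2 = Σ v_i α_i^2 r_i = 9·12·6 + 5·1·4 + 1·9·2 + 4·4·12 + 7·10·7 = 1368 ≡ 3.
  S = (4, 5, 3) ≠ 0, so r is not a codeword (an error is present).
Step 3: locate the error. For a single error e at position i, S_ℓ = v_i·e·α_i^ℓ, so α_err = S_1/S_0.
  S_0^{−1} = 4^{−1} = 10 (mod 13), so α_err = 5·10 = 50 ≡ 11 = α_4. Error position i = 4.
  Consistency check: S_2/S_1 = 3·8 = 24 ≡ 11 = α_err ✓ (single-error assumption holds).
Step 4: error magnitude e = S_0/v_4 = S_0·∏_{j≠4}(α_4 − α_j) = 4·10 = 40 ≡ 1 (mod 13).
Step 5: correct position 4: c_4 = r_4 − e = 12 − 1 ≡ 11 (mod 13). Hence c = [6, 4, 2, 11, 7].
  Check: interpolating c through the α_i gives m(x) = 10 + 6·x (degree < 2) with m(α_i) = c_i for every i, so c is indeed a codeword.


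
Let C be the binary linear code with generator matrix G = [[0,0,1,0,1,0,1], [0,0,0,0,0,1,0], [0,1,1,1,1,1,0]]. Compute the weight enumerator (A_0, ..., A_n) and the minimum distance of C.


Weight distribution: A_0 = 1, A_1 = 1, A_3 = 2, A_4 = 3, A_5 = 1. Minimum distance d = 1.

Enumerate all 2^3 = 8 messages m ∈ F_2^3.
For each, compute codeword c = mG in F_2^7, then tally its weight.
  m = 000 → c = 0000000, weight = 0.
  m = 100 → c = 0010101, weight = 3.
  m = 010 → c = 0000010, weight = 1.
  m = 110 → c = 0010111, weight = 4.
  m = 001 → c = 0111110, weight = 5.
  m = 101 → c = 0101011, weight = 4.
  m = 011 → c = 0111100, weight = 4.
  m = 111 → c = 0101001, weight = 3.
Tally weights:
  weight 0: 1 codewords.
  weight 1: 1 codewords.
  weight 3: 2 codewords.
  weight 4: 3 codewords.
  weight 5: 1 codewords.
Minimum distance d = smallest w > 0 with A_w > 0 = 1.
Sanity: Σ A_w = 8 = 2^3 = 8 ✓.


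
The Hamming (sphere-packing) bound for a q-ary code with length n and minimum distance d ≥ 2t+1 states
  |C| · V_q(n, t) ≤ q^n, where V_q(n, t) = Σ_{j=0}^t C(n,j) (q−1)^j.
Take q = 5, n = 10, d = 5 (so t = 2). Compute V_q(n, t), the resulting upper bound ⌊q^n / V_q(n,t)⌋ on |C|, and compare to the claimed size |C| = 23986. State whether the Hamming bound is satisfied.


V_q(n, t) = 761, q^n = 9765625, Hamming bound = 12832, |C| = 23986 > bound (violated).

Step 1: Compute V_q(n, t) = Σ_{j=0}^2 C(n, j) (q−1)^j.
  j = 0: C(10,0)·(4)^0 = 1·1 = 1.
  j = 1: C(10,1)·(4)^1 = 10·4 = 40.
  j = 2: C(10,2)·(4)^2 = 45·16 = 720.
  V_q(n, t) = 1 + 40 + 720 = 761.
Step 2: q^n = 5^10 = 9765625.
Step 3: Hamming bound ⌊q^n / V_q(n,t)⌋ = ⌊9765625/761⌋ = 12832.
Step 4: Compare |C| = 23986 to 12832: violated.
The claimed |C| lies above the Hamming bound, so no 5-ary code of length 10 with d ≥ 5 can have 23986 codewords.


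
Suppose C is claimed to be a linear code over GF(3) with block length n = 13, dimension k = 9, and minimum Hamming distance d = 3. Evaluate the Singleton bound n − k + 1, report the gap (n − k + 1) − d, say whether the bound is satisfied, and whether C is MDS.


Singleton RHS = n − k + 1 = 5, slack = 2, bound satisfied, not MDS.

Singleton bound: d ≤ n − k + 1.
Here n = 13, k = 9, so n − k + 1 = 5.
Given d = 3, check d ≤ 5: YES.
Slack = (n − k + 1) − d = 2.
The code is NOT MDS (slack = 2 > 0).
Description: the claimed parameters are [13, 9, 3]_3; such a code would be non-MDS.


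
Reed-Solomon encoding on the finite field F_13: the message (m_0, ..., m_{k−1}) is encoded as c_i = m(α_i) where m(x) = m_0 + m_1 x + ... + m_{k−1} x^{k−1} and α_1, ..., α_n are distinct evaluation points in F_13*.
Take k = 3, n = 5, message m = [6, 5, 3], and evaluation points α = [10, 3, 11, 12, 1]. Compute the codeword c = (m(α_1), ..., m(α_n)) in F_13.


c = [5, 9, 8, 4, 1]

Message polynomial: m(x) = 6 + 5·x + 3·x^2 (mod 13).
For each evaluation point α_i, compute m(α_i) mod 13:
  α_1 = 10: Horner steps 3 → 9 → 5, so m(10) = 5.
  α_2 = 3: Horner steps 3 → 1 → 9, so m(3) = 9.
  α_3 = 11: Horner steps 3 → 12 → 8, so m(11) = 8.
  α_4 = 12: Horner steps 3 → 2 → 4, so m(12) = 4.
  α_5 = 1: Horner steps 3 → 8 → 1, so m(1) = 1.
Codeword c = [5, 9, 8, 4, 1] ∈ F_13^5.


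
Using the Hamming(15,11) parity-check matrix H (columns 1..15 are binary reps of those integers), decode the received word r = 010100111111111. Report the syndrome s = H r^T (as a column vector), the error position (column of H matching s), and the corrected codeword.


s = (0, 0, 0, 1)^T, error position = 1, corrected codeword c = 110100111111111

Compute s = H r^T mod 2 one row at a time:
  s_1 = 1 + 1 + 1 + 1 + 1 + 1 + 1 + 1 = 8 ≡ 0 (mod 2).
  s_2 = 1 + 0 + 0 + 1 + 1 + 1 + 1 + 1 = 6 ≡ 0 (mod 2).
  s_3 = 1 + 0 + 0 + 1 + 1 + 1 + 1 + 1 = 6 ≡ 0 (mod 2).
  s_4 = 0 + 0 + 0 + 1 + 1 + 1 + 1 + 1 = 5 ≡ 1 (mod 2).
s = (0, 0, 0, 1)^T — this equals column 1 of H (binary 0001), so error is at position 1.
Correct: flip bit 1 of r = 010100111111111 to get c = 110100111111111.


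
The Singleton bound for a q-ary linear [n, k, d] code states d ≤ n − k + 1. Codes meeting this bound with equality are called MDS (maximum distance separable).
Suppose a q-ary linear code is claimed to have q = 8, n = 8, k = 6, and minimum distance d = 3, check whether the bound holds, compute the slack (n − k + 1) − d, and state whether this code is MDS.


Singleton RHS = n − k + 1 = 3, slack = 0, bound satisfied, MDS.

Singleton bound: d ≤ n − k + 1.
Here n = 8, k = 6, so n − k + 1 = 3.
Given d = 3, check d ≤ 3: YES.
Slack = (n − k + 1) − d = 0.
The code is MDS (slack = 0).
Description: the claimed parameters are [8, 6, 3]_8; such a code would be MDS (meets Singleton bound).


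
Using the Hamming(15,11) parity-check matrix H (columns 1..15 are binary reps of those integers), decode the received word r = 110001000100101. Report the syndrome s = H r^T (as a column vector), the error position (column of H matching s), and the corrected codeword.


s = (1, 1, 0, 1)^T, error position = 13, corrected codeword c = 110001000100001

Compute s = H r^T mod 2 one row at a time:
  s_1 = 0 + 0 + 1 + 0 + 0 + 1 + 0 + 1 = 3 ≡ 1 (mod 2).
  s_2 = 0 + 0 + 1 + 0 + 0 + 1 + 0 + 1 = 3 ≡ 1 (mod 2).
  s_3 = 1 + 0 + 1 + 0 + 1 + 0 + 0 + 1 = 4 ≡ 0 (mod 2).
  s_4 = 1 + 0 + 0 + 0 + 0 + 0 + 1 + 1 = 3 ≡ 1 (mod 2).
s = (1, 1, 0, 1)^T — this equals column 13 of H (binary 1101), so error is at position 13.
Correct: flip bit 13 of r = 110001000100101 to get c = 110001000100001.


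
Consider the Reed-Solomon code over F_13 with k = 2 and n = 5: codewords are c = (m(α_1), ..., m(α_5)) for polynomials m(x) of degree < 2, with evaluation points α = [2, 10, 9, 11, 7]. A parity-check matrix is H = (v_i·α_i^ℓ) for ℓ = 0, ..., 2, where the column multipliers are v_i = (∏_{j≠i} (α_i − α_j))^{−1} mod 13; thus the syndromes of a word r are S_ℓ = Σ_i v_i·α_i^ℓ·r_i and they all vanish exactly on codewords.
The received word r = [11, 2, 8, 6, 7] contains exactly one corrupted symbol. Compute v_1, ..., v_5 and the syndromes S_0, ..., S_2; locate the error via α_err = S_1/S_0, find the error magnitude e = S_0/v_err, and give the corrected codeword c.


S = (7, 12, 2), error at position 4, error magnitude e = 10, c = [11, 2, 8, 9, 7].

Step 1: column multipliers v_i = (∏_{j≠i}(α_i − α_j))^{−1} mod 13.
  i = 1 (α = 2): (2−10)(2−9)(2−11)(2−7) = (−8)·(−7)·(−9)·(−5) = 2520 ≡ 11, so v_1 = 11^{−1} = 6 (mod 13).
  i = 2 (α = 10): (10−2)(10−9)(10−11)(10−7) = 8·1·(−1)·3 = −24 ≡ 2, so v_2 = 2^{−1} = 7 (mod 13).
  i = 3 (α = 9): (9−2)(9−10)(9−11)(9−7) = 7·(−1)·(−2)·2 = 28 ≡ 2, so v_3 = 2^{−1} = 7 (mod 13).
  i = 4 (α = 11): (11−2)(11−10)(11−9)(11−7) = 9·1·2·4 = 72 ≡ 7, so v_4 = 7^{−1} = 2 (mod 13).
  i = 5 (α = 7): (7−2)(7−10)(7−9)(7−11) = 5·(−3)·(−2)·(−4) = −120 ≡ 10, so v_5 = 10^{−1} = 4 (mod 13).
  v = [6, 7, 7, 2, 4].
Step 2: syndromes of r = [11, 2, 8, 6, 7] (all sums mod 13).
  S_0 = Σ v_i r_i = 6·11 + 7·2 + 7·8 + 2·6 + 4·7 = 176 ≡ 7.
  S_1 = Σ v_i α_i r_i = 6·2·11 + 7·10·2 + 7·9·8 + 2·11·6 + 4·7·7 = 1104 ≡ 12.
  α_i^2 mod 13 = [4, 9, 3, 4, 10].
  S_2 = Σ v_i α_i^2 r_i = 6·4·11 + 7·9·2 + 7·3·8 + 2·4·6 + 4·10·7 = 886 ≡ 2.
  S = (7, 12, 2) ≠ 0, so r is not a codeword (an error is present).
Step 3: locate the error. For a single error e at position i, S_ℓ = v_i·e·α_i^ℓ, so α_err = S_1/S_0.
  S_0^{−1} = 7^{−1} = 2 (mod 13), so α_err = 12·2 = 24 ≡ 11 = α_4. Error position i = 4.
  Consistency check: S_2/S_1 = 2·12 = 24 ≡ 11 = α_err ✓ (single-error assumption holds).
Step 4: error magnitude e = S_0/v_4 = S_0·∏_{j≠4}(α_4 − α_j) = 7·7 = 49 ≡ 10 (mod 13).
Step 5: correct position 4: c_4 = r_4 − e = 6 − 10 ≡ 9 (mod 13). Hence c = [11, 2, 8, 9, 7].
  Check: interpolating c through the α_i gives m(x) = 10 + 7·x (degree < 2) with m(α_i) = c_i for every i, so c is indeed a codeword.


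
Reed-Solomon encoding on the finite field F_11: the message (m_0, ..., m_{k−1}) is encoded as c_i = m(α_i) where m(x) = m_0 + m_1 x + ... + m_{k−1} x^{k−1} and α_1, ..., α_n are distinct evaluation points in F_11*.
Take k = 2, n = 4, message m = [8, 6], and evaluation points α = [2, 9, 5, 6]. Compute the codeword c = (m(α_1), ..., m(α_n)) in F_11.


c = [9, 7, 5, 0]

Message polynomial: m(x) = 8 + 6·x (mod 11).
For each evaluation point α_i, compute m(α_i) mod 11:
  α_1 = 2: Horner steps 6 → 9, so m(2) = 9.
  α_2 = 9: Horner steps 6 → 7, so m(9) = 7.
  α_3 = 5: Horner steps 6 → 5, so m(5) = 5.
  α_4 = 6: Horner steps 6 → 0, so m(6) = 0.
Codeword c = [9, 7, 5, 0] ∈ F_11^4.


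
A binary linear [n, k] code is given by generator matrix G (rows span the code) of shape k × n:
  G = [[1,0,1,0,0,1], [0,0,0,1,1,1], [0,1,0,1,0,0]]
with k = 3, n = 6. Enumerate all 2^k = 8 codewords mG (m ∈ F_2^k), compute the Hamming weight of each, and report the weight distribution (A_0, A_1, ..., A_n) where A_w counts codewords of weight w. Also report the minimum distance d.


Weight distribution: A_0 = 1, A_2 = 1, A_3 = 3, A_4 = 2, A_5 = 1. Minimum distance d = 2.

Enumerate all 2^3 = 8 messages m ∈ F_2^3.
For each, compute codeword c = mG in F_2^6, then tally its weight.
  m = 000 → c = 000000, weight = 0.
  m = 100 → c = 101001, weight = 3.
  m = 010 → c = 000111, weight = 3.
  m = 110 → c = 101110, weight = 4.
  m = 001 → c = 010100, weight = 2.
  m = 101 → c = 111101, weight = 5.
  m = 011 → c = 010011, weight = 3.
  m = 111 → c = 111010, weight = 4.
Tally weights:
  weight 0: 1 codewords.
  weight 2: 1 codewords.
  weight 3: 3 codewords.
  weight 4: 2 codewords.
  weight 5: 1 codewords.
Minimum distance d = smallest w > 0 with A_w > 0 = 2.
Sanity: Σ A_w = 8 = 2^3 = 8 ✓.


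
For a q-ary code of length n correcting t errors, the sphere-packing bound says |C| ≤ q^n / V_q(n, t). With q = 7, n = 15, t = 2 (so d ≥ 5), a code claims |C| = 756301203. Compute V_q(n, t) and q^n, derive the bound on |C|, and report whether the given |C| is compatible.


V_q(n, t) = 3871, q^n = 4747561509943, Hamming bound = 1226443169, |C| = 756301203 ≤ bound (satisfied).

Step 1: Compute V_q(n, t) = Σ_{j=0}^2 C(n, j) (q−1)^j.
  j = 0: C(15,0)·(6)^0 = 1·1 = 1.
  j = 1: C(15,1)·(6)^1 = 15·6 = 90.
  j = 2: C(15,2)·(6)^2 = 105·36 = 3780.
  V_q(n, t) = 1 + 90 + 3780 = 3871.
Step 2: q^n = 7^15 = 4747561509943.
Step 3: Hamming bound ⌊q^n / V_q(n,t)⌋ = ⌊4747561509943/3871⌋ = 1226443169.
Step 4: Compare |C| = 756301203 to 1226443169: satisfied.
The claimed |C| lies below the Hamming bound.


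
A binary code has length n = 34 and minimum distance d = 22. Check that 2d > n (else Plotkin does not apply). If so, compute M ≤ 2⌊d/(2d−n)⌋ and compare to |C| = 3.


Plotkin bound M ≤ 4; given |C| = 3 ≤ bound (satisfied).

Check applicability: 2d = 44, n = 34.
2d − n = 10 > 0, so Plotkin applies.
Compute d/(2d−n) = 22/10 ≈ 2.2000.
⌊d/(2d−n)⌋ = 2.
Plotkin bound: M ≤ 2·2 = 4.
Given |C| = 3, check: satisfied.
This |C| is below the Plotkin bound.


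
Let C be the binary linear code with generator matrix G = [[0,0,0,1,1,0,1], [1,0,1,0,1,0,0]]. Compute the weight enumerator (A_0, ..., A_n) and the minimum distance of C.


Weight distribution: A_0 = 1, A_3 = 2, A_4 = 1. Minimum distance d = 3.

Enumerate all 2^2 = 4 messages m ∈ F_2^2.
For each, compute codeword c = mG in F_2^7, then tally its weight.
  m = 00 → c = 0000000, weight = 0.
  m = 10 → c = 0001101, weight = 3.
  m = 01 → c = 1010100, weight = 3.
  m = 11 → c = 1011001, weight = 4.
Tally weights:
  weight 0: 1 codewords.
  weight 3: 2 codewords.
  weight 4: 1 codewords.
Minimum distance d = smallest w > 0 with A_w > 0 = 3.
Sanity: Σ A_w = 4 = 2^2 = 4 ✓.


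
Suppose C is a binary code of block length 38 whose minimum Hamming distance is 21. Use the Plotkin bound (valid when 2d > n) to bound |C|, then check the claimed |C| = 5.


Plotkin bound M ≤ 10; given |C| = 5 ≤ bound (satisfied).

Check applicability: 2d = 42, n = 38.
2d − n = 4 > 0, so Plotkin applies.
Compute d/(2d−n) = 21/4 ≈ 5.2500.
⌊d/(2d−n)⌋ = 5.
Plotkin bound: M ≤ 2·5 = 10.
Given |C| = 5, check: satisfied.
This |C| is below the Plotkin bound.


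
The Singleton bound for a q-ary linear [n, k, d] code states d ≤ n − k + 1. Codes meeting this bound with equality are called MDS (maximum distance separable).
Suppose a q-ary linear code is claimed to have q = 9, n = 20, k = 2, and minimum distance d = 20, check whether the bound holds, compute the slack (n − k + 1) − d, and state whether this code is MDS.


Singleton RHS = n − k + 1 = 19, slack = -1, bound violated (no such code; not MDS).

Singleton bound: d ≤ n − k + 1.
Here n = 20, k = 2, so n − k + 1 = 19.
Given d = 20, check d ≤ 19: NO.
Slack = (n − k + 1) − d = -1.
The slack is negative: d = 20 exceeds n − k + 1 = 19 by 1, so the Singleton bound is violated and no linear [20, 2, 20]_9 code can exist. In particular it is not MDS (MDS requires d = n − k + 1 exactly).
Description: the claimed parameters are [20, 2, 20]_9; such a code would be impossible (violates the Singleton bound).


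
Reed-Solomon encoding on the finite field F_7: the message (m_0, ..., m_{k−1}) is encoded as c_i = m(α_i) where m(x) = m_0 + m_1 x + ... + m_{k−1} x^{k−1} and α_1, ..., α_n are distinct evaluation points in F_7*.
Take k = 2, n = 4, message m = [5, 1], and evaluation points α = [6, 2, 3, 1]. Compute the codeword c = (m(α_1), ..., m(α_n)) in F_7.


c = [4, 0, 1, 6]

Message polynomial: m(x) = 5 + 1·x (mod 7).
For each evaluation point α_i, compute m(α_i) mod 7:
  α_1 = 6: Horner steps 1 → 4, so m(6) = 4.
  α_2 = 2: Horner steps 1 → 0, so m(2) = 0.
  α_3 = 3: Horner steps 1 → 1, so m(3) = 1.
  α_4 = 1: Horner steps 1 → 6, so m(1) = 6.
Codeword c = [4, 0, 1, 6] ∈ F_7^4.


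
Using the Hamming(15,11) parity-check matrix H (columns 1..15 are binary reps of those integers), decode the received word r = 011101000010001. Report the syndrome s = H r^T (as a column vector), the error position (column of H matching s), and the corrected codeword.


s = (0, 1, 1, 1)^T, error position = 7, corrected codeword c = 011101100010001

Compute s = H r^T mod 2 one row at a time:
  s_1 = 0 + 0 + 0 + 1 + 0 + 0 + 0 + 1 = 2 ≡ 0 (mod 2).
  s_2 = 1 + 0 + 1 + 0 + 0 + 0 + 0 + 1 = 3 ≡ 1 (mod 2).
  s_3 = 1 + 1 + 1 + 0 + 0 + 1 + 0 + 1 = 5 ≡ 1 (mod 2).
  s_4 = 0 + 1 + 0 + 0 + 0 + 1 + 0 + 1 = 3 ≡ 1 (mod 2).
s = (0, 1, 1, 1)^T — this equals column 7 of H (binary 0111), so error is at position 7.
Correct: flip bit 7 of r = 011101000010001 to get c = 011101100010001.


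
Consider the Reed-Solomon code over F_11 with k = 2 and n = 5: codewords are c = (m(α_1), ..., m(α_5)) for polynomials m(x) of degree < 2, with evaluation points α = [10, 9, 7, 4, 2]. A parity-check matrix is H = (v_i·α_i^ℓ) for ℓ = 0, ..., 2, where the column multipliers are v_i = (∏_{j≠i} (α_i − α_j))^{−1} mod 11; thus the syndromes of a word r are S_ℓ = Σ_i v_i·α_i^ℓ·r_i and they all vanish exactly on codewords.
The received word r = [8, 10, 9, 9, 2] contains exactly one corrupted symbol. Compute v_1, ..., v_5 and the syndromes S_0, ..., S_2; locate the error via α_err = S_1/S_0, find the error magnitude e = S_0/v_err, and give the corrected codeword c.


S = (3, 10, 4), error at position 3, error magnitude e = 6, c = [8, 10, 3, 9, 2].

Step 1: column multipliers v_i = (∏_{j≠i}(α_i − α_j))^{−1} mod 11.
  i = 1 (α = 10): (10−9)(10−7)(10−4)(10−2) = 1·3·6·8 = 144 ≡ 1, so v_1 = 1^{−1} = 1 (mod 11).
  i = 2 (α = 9): (9−10)(9−7)(9−4)(9−2) = (−1)·2·5·7 = −70 ≡ 7, so v_2 = 7^{−1} = 8 (mod 11).
  i = 3 (α = 7): (7−10)(7−9)(7−4)(7−2) = (−3)·(−2)·3·5 = 90 ≡ 2, so v_3 = 2^{−1} = 6 (mod 11).
  i = 4 (α = 4): (4−10)(4−9)(4−7)(4−2) = (−6)·(−5)·(−3)·2 = −180 ≡ 7, so v_4 = 7^{−1} = 8 (mod 11).
  i = 5 (α = 2): (2−10)(2−9)(2−7)(2−4) = (−8)·(−7)·(−5)·(−2) = 560 ≡ 10, so v_5 = 10^{−1} = 10 (mod 11).
  v = [1, 8, 6, 8, 10].
Step 2: syndromes of r = [8, 10, 9, 9, 2] (all sums mod 11).
  S_0 = Σ v_i r_i = 1·8 + 8·10 + 6·9 + 8·9 + 10·2 = 234 ≡ 3.
  S_1 = Σ v_i α_i r_i = 1·10·8 + 8·9·10 + 6·7·9 + 8·4·9 + 10·2·2 = 1506 ≡ 10.
  α_i^2 mod 11 = [1, 4, 5, 5, 4].
  S_2 = Σ v_i α_i^2 r_i = 1·1·8 + 8·4·10 + 6·5·9 + 8·5·9 + 10·4·2 = 1038 ≡ 4.
  S = (3, 10, 4) ≠ 0, so r is not a codeword (an error is present).
Step 3: locate the error. For a single error e at position i, S_ℓ = v_i·e·α_i^ℓ, so α_err = S_1/S_0.
  S_0^{−1} = 3^{−1} = 4 (mod 11), so α_err = 10·4 = 40 ≡ 7 = α_3. Error position i = 3.
  Consistency check: S_2/S_1 = 4·10 = 40 ≡ 7 = α_err ✓ (single-error assumption holds).
Step 4: error magnitude e = S_0/v_3 = S_0·∏_{j≠3}(α_3 − α_j) = 3·2 = 6 ≡ 6 (mod 11).
Step 5: correct position 3: c_3 = r_3 − e = 9 − 6 ≡ 3 (mod 11). Hence c = [8, 10, 3, 9, 2].
  Check: interpolating c through the α_i gives m(x) = 6 + 9·x (degree < 2) with m(α_i) = c_i for every i, so c is indeed a codeword.


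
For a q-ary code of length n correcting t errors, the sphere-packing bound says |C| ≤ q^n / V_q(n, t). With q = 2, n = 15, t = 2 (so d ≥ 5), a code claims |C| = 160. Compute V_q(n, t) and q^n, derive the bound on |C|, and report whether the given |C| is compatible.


V_q(n, t) = 121, q^n = 32768, Hamming bound = 270, |C| = 160 ≤ bound (satisfied).

Step 1: Compute V_q(n, t) = Σ_{j=0}^2 C(n, j) (q−1)^j.
  j = 0: C(15,0)·(1)^0 = 1·1 = 1.
  j = 1: C(15,1)·(1)^1 = 15·1 = 15.
  j = 2: C(15,2)·(1)^2 = 105·1 = 105.
  V_q(n, t) = 1 + 15 + 105 = 121.
Step 2: q^n = 2^15 = 32768.
Step 3: Hamming bound ⌊q^n / V_q(n,t)⌋ = ⌊32768/121⌋ = 270.
Step 4: Compare |C| = 160 to 270: satisfied.
The claimed |C| lies below the Hamming bound.


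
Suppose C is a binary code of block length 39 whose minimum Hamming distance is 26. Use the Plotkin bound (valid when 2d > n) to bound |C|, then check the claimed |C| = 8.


Plotkin bound M ≤ 4; given |C| = 8 > bound (violated).

Check applicability: 2d = 52, n = 39.
2d − n = 13 > 0, so Plotkin applies.
Compute d/(2d−n) = 26/13 ≈ 2.0000.
⌊d/(2d−n)⌋ = 2.
Plotkin bound: M ≤ 2·2 = 4.
Given |C| = 8, check: VIOLATED.
This |C| is above the Plotkin bound, so no binary code with n = 39, d = 26 and 8 codewords exists.


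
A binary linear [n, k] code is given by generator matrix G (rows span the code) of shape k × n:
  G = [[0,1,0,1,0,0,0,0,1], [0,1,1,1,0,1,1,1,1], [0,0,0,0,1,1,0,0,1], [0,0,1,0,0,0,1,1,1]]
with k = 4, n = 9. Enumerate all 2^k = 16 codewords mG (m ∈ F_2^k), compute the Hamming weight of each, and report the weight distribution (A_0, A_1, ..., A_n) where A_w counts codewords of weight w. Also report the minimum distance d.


Weight distribution: A_0 = 1, A_1 = 1, A_2 = 1, A_3 = 3, A_4 = 4, A_5 = 3, A_6 = 1, A_7 = 1, A_8 = 1. Minimum distance d = 1.

Enumerate all 2^4 = 16 messages m ∈ F_2^4.
For each, compute codeword c = mG in F_2^9, then tally its weight.
  m = 0000 → c = 000000000, weight = 0.
  m = 1000 → c = 010100001, weight = 3.
  m = 0100 → c = 011101111, weight = 7.
  m = 1100 → c = 001001110, weight = 4.
  m = 0010 → c = 000011001, weight = 3.
  m = 1010 → c = 010111000, weight = 4.
  m = 0110 → c = 011110110, weight = 6.
  m = 1110 → c = 001010111, weight = 5.
  m = 0001 → c = 001000111, weight = 4.
  m = 1001 → c = 011100110, weight = 5.
  m = 0101 → c = 010101000, weight = 3.
  m = 1101 → c = 000001001, weight = 2.
  m = 0011 → c = 001011110, weight = 5.
  m = 1011 → c = 011111111, weight = 8.
  m = 0111 → c = 010110001, weight = 4.
  m = 1111 → c = 000010000, weight = 1.
Tally weights:
  weight 0: 1 codewords.
  weight 1: 1 codewords.
  weight 2: 1 codewords.
  weight 3: 3 codewords.
  weight 4: 4 codewords.
  weight 5: 3 codewords.
  weight 6: 1 codewords.
  weight 7: 1 codewords.
  weight 8: 1 codewords.
Minimum distance d = smallest w > 0 with A_w > 0 = 1.
Sanity: Σ A_w = 16 = 2^4 = 16 ✓.


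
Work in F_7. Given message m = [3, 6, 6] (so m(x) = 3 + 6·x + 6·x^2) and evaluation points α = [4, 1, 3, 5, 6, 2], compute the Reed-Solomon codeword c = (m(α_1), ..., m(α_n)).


c = [4, 1, 5, 1, 3, 4]

Message polynomial: m(x) = 3 + 6·x + 6·x^2 (mod 7).
For each evaluation point α_i, compute m(α_i) mod 7:
  α_1 = 4: Horner steps 6 → 2 → 4, so m(4) = 4.
  α_2 = 1: Horner steps 6 → 5 → 1, so m(1) = 1.
  α_3 = 3: Horner steps 6 → 3 → 5, so m(3) = 5.
  α_4 = 5: Horner steps 6 → 1 → 1, so m(5) = 1.
  α_5 = 6: Horner steps 6 → 0 → 3, so m(6) = 3.
  α_6 = 2: Horner steps 6 → 4 → 4, so m(2) = 4.
Codeword c = [4, 1, 5, 1, 3, 4] ∈ F_7^6.


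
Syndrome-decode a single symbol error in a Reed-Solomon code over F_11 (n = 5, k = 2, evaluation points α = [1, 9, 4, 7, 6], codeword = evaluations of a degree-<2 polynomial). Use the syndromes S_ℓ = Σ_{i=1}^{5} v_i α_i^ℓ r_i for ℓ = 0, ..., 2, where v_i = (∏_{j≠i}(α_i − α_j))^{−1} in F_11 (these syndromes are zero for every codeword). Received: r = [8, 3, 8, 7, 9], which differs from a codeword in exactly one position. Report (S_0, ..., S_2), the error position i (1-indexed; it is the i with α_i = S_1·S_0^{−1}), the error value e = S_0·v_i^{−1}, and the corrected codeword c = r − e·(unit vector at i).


S = (8, 10, 7), error at position 3, error magnitude e = 6, c = [8, 3, 2, 7, 9].

Step 1: column multipliers v_i = (∏_{j≠i}(α_i − α_j))^{−1} mod 11.
  i = 1 (α = 1): (1−9)(1−4)(1−7)(1−6) = (−8)·(−3)·(−6)·(−5) = 720 ≡ 5, so v_1 = 5^{−1} = 9 (mod 11).
  i = 2 (α = 9): (9−1)(9−4)(9−7)(9−6) = 8·5·2·3 = 240 ≡ 9, so v_2 = 9^{−1} = 5 (mod 11).
  i = 3 (α = 4): (4−1)(4−9)(4−7)(4−6) = 3·(−5)·(−3)·(−2) = −90 ≡ 9, so v_3 = 9^{−1} = 5 (mod 11).
  i = 4 (α = 7): (7−1)(7−9)(7−4)(7−6) = 6·(−2)·3·1 = −36 ≡ 8, so v_4 = 8^{−1} = 7 (mod 11).
  i = 5 (α = 6): (6−1)(6−9)(6−4)(6−7) = 5·(−3)·2·(−1) = 30 ≡ 8, so v_5 = 8^{−1} = 7 (mod 11).
  v = [9, 5, 5, 7, 7].
Step 2: syndromes of r = [8, 3, 8, 7, 9] (all sums mod 11).
  S_0 = Σ v_i r_i = 9·8 + 5·3 + 5·8 + 7·7 + 7·9 = 239 ≡ 8.
  S_1 = Σ v_i α_i r_i = 9·1·8 + 5·9·3 + 5·4·8 + 7·7·7 + 7·6·9 = 1088 ≡ 10.
  α_i^2 mod 11 = [1, 4, 5, 5, 3].
  S_2 = Σ v_i α_i^2 r_i = 9·1·8 + 5·4·3 + 5·5·8 + 7·5·7 + 7·3·9 = 766 ≡ 7.
  S = (8, 10, 7) ≠ 0, so r is not a codeword (an error is present).
Step 3: locate the error. For a single error e at position i, S_ℓ = v_i·e·α_i^ℓ, so α_err = S_1/S_0.
  S_0^{−1} = 8^{−1} = 7 (mod 11), so α_err = 10·7 = 70 ≡ 4 = α_3. Error position i = 3.
  Consistency check: S_2/S_1 = 7·10 = 70 ≡ 4 = α_err ✓ (single-error assumption holds).
Step 4: error magnitude e = S_0/v_3 = S_0·∏_{j≠3}(α_3 − α_j) = 8·9 = 72 ≡ 6 (mod 11).
Step 5: correct position 3: c_3 = r_3 − e = 8 − 6 ≡ 2 (mod 11). Hence c = [8, 3, 2, 7, 9].
  Check: interpolating c through the α_i gives m(x) = 10 + 9·x (degree < 2) with m(α_i) = c_i for every i, so c is indeed a codeword.


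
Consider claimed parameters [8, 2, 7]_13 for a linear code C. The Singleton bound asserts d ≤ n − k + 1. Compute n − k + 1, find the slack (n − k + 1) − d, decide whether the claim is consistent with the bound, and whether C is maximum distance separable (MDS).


Singleton RHS = n − k + 1 = 7, slack = 0, bound satisfied, MDS.

Singleton bound: d ≤ n − k + 1.
Here n = 8, k = 2, so n − k + 1 = 7.
Given d = 7, check d ≤ 7: YES.
Slack = (n − k + 1) − d = 0.
The code is MDS (slack = 0).
Description: the claimed parameters are [8, 2, 7]_13; such a code would be MDS (meets Singleton bound).
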